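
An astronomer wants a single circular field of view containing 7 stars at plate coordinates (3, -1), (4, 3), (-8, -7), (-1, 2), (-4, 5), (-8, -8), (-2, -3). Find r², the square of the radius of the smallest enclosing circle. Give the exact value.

A smallest enclosing disk is always determined by at most three of the input points on its boundary.
The farthest pair is (4, 3)–(-8, -8) with squared distance 265. The circle on this segment as diameter has centre (-2, -2.5) and r² = 265/4 = 66.25.
Check (3, -1): distance² to centre = 27.25 ≤ 66.25, so it lies inside.
All remaining points lie in this disk, and no smaller disk contains both endpoints, so this is the minimum enclosing circle.

66.25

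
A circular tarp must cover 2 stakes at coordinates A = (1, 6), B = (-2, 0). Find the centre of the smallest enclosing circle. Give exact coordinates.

The smallest circle enclosing two points has them as diameter endpoints.
Centre = midpoint = (-0.5, 3); r² = |AB|²/4 = 45/4 = 11.25.
Centre = (-0.5, 3).

(-0.5, 3)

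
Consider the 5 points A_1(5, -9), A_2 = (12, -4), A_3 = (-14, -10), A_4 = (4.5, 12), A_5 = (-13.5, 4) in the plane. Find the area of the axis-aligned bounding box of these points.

x ranges over [-14, 12], width 26.
y ranges over [-10, 12], height 22.
Area = 26 × 22 = 572.

572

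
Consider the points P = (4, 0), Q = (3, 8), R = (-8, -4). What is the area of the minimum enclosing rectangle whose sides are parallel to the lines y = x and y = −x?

In coordinates u = x + y, v = x − y the rectangle is axis-aligned; the map (x,y)→(u,v) scales areas by 2.
u-values: 4, 11, -12; range = 11 − (-12) = 23.
v-values: 4, -5, -4; range = 4 − (-5) = 9.
Area = (23 × 9) / 2 = 103.5.

103.5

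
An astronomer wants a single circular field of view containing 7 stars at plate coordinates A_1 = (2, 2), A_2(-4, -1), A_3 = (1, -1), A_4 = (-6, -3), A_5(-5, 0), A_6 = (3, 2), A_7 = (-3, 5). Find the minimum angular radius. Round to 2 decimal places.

5.18

A smallest enclosing disk is always determined by at most three of the input points on its boundary.
The minimum enclosing circle is determined by three boundary points: A_4, A_6, A_7.
Their circumcentre is (-67/38, -1/38) with r² = 19345/722.
The farthest remaining point A_1 is at distance² 13189/722 ≤ 19345/722.
r = √(19345/722) ≈ 5.18.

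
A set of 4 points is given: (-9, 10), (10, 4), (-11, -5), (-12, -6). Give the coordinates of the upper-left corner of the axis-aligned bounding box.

(-12, 10)

x-range [-12, 10], y-range [-6, 10].
The upper-left corner is (-12, 10).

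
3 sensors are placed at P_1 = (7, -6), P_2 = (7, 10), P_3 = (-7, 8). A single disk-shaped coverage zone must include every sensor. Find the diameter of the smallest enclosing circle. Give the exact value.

Side lengths²: P_1P_2² = 256, P_1P_3² = 392, P_2P_3² = 200.
Since P_1P_3² = 392 < 256 + 200 = 456, the triangle is acute, so the smallest enclosing circle is the circumcircle.
Circumcentre = (1, 2), r² = 100.
Diameter = 2r = 2√100 = 20.

20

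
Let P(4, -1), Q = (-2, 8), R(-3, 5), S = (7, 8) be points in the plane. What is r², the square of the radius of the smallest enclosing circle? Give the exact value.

The minimum enclosing circle is determined by three boundary points: P, Q, S.
Their circumcentre is (2.5, 4.5) with r² = 32.5.
The farthest remaining point R is at distance² 30.5 ≤ 32.5.

32.5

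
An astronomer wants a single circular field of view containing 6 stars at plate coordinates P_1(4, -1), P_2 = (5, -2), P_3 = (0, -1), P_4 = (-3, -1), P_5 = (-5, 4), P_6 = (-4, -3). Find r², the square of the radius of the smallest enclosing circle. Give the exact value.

34

The farthest pair is P_2–P_5 with squared distance 136. The circle on this segment as diameter has centre (0, 1) and r² = 136/4 = 34.
Check P_1: distance² to centre = 20 ≤ 34, so it lies inside.
All remaining points lie in this disk, and no smaller disk contains both endpoints, so this is the minimum enclosing circle.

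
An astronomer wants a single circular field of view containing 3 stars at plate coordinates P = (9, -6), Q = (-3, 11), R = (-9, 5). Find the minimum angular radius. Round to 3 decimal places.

10.703

Side lengths²: PQ² = 433, PR² = 445, QR² = 72.
Since PR² = 445 < 433 + 72 = 505, the triangle is acute, so the smallest enclosing circle is the circumcircle.
Circumcentre = (55/58, 61/58), r² = 192685/1682.
r = √(192685/1682) ≈ 10.703.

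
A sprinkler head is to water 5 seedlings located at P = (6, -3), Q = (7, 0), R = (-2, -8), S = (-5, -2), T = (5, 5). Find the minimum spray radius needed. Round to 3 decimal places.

By Welzl's lemma the MEC is supported by two points (diametrically opposite) or three points (on a circumcircle).
The farthest pair is R–T with squared distance 218. The circle on this segment as diameter has centre (1.5, -1.5) and r² = 218/4 = 54.5.
Check P: distance² to centre = 22.5 ≤ 54.5, so it lies inside.
All remaining points lie in this disk, and no smaller disk contains both endpoints, so this is the minimum enclosing circle.
r = √(54.5) ≈ 7.382.

7.382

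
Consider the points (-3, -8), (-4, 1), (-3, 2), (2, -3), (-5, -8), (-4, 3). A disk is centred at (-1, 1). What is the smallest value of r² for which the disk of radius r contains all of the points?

97

The required radius is the distance from (-1, 1) to the farthest point.
Squared distances: 85, 9, 5, 25, 97, 13.
Maximum is 97, attained at (-5, -8).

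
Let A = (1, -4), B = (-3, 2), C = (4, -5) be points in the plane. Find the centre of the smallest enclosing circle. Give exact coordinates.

(0.5, -1.5)

Side lengths²: AB² = 52, AC² = 10, BC² = 98.
Since BC² = 98 ≥ 52 + 10 = 62, the angle opposite BC is not acute, so the smallest enclosing circle has BC as diameter.
Centre = midpoint of BC = (0.5, -1.5), r² = 98/4 = 24.5.
Centre = (0.5, -1.5).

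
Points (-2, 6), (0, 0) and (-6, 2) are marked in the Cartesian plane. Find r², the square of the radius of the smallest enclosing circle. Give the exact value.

Call the three points A, B, C in the order given.
Side lengths²: AB² = 40, AC² = 32, BC² = 40.
Since BC² = 40 < 40 + 32 = 72, the triangle is acute, so the smallest enclosing circle is the circumcircle.
Circumcentre = (-2.5, 2.5), r² = 12.5.

12.5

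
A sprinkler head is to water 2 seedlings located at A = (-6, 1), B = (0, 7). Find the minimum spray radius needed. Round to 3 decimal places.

The smallest circle enclosing two points has them as diameter endpoints.
Centre = midpoint = (-3, 4); r² = |AB|²/4 = 72/4 = 18.
r = √18 ≈ 4.243.

4.243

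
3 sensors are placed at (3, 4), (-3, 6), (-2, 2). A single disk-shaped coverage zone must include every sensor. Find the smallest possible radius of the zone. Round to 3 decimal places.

Call the three points A, B, C in the order given.
Side lengths²: AB² = 40, AC² = 29, BC² = 17.
Since AB² = 40 < 29 + 17 = 46, the triangle is acute, so the smallest enclosing circle is the circumcircle.
Circumcentre = (-3/22, 101/22), r² = 2465/242.
r = √(2465/242) ≈ 3.192.

3.192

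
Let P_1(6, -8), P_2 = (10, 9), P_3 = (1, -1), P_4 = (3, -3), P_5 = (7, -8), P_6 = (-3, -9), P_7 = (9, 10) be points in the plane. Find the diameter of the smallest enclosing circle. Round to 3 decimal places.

The farthest pair is P_6–P_7 with squared distance 505. The circle on this segment as diameter has centre (3, 0.5) and r² = 505/4 = 126.25.
Check P_1: distance² to centre = 81.25 ≤ 126.25, so it lies inside.
All remaining points lie in this disk, and no smaller disk contains both endpoints, so this is the minimum enclosing circle.
Diameter = 2r = 2√(126.25) ≈ 22.472.

22.472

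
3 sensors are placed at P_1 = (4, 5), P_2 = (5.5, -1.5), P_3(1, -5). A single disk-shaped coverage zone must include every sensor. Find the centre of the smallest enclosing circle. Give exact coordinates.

Side lengths²: P_1P_2² = 44.5, P_1P_3² = 109, P_2P_3² = 32.5.
Since P_1P_3² = 109 ≥ 44.5 + 32.5 = 77, the angle opposite P_1P_3 is not acute, so the smallest enclosing circle has P_1P_3 as diameter.
Centre = midpoint of P_1P_3 = (2.5, 0), r² = 109/4 = 27.25.
Centre = (2.5, 0).

(2.5, 0)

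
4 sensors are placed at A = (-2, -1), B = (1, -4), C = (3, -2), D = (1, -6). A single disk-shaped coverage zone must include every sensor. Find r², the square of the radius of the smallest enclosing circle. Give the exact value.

1105/121

The minimum enclosing circle of a finite set is fixed by two of the points (as a diameter) or three (as a circumcircle).
The minimum enclosing circle is determined by three boundary points: A, C, D.
Their circumcentre is (2/11, -34/11) with r² = 1105/121.
The farthest remaining point B is at distance² 181/121 ≤ 1105/121.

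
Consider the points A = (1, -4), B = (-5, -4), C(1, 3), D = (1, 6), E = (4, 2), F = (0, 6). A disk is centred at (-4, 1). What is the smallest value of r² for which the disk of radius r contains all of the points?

65

The required radius is the distance from (-4, 1) to the farthest point.
Squared distances: 50, 26, 29, 50, 65, 41.
Maximum is 65, attained at E.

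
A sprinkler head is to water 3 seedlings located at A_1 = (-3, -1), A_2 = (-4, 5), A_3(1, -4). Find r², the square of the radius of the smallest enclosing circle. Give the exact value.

26.5

Side lengths²: A_1A_2² = 37, A_1A_3² = 25, A_2A_3² = 106.
Since A_2A_3² = 106 ≥ 37 + 25 = 62, the angle opposite A_2A_3 is not acute, so the smallest enclosing circle has A_2A_3 as diameter.
Centre = midpoint of A_2A_3 = (-1.5, 0.5), r² = 106/4 = 26.5.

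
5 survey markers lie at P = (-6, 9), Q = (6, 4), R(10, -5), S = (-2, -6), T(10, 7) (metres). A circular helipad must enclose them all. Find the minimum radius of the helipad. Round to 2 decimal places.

By Welzl's lemma the MEC is supported by two points (diametrically opposite) or three points (on a circumcircle).
The farthest pair is P–R with squared distance 452. The circle on this segment as diameter has centre (2, 2) and r² = 452/4 = 113.
Check Q: distance² to centre = 20 ≤ 113, so it lies inside.
All remaining points lie in this disk, and no smaller disk contains both endpoints, so this is the minimum enclosing circle.
r = √113 ≈ 10.63.

10.63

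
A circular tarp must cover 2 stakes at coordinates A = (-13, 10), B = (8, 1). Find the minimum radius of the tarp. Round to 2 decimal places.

The smallest circle enclosing two points has them as diameter endpoints.
Centre = midpoint = (-2.5, 5.5); r² = |AB|²/4 = 522/4 = 130.5.
r = √(130.5) ≈ 11.42.

11.42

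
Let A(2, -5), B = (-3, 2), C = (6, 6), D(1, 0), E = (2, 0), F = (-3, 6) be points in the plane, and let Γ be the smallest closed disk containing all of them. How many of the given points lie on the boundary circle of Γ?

A smallest enclosing disk is always determined by at most three of the input points on its boundary.
The minimum enclosing circle is determined by three boundary points: A, C, F.
Their circumcentre is (1.5, 31/22) with r² = 10001/242.
The farthest remaining point B is at distance² 4985/242 ≤ 10001/242.
The points at distance exactly r from the centre are A, C, F — 3 points.

3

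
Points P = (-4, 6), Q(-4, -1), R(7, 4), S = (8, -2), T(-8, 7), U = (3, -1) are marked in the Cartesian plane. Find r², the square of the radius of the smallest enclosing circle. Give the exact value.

84.25

The minimum enclosing circle of a finite set is fixed by two of the points (as a diameter) or three (as a circumcircle).
The farthest pair is S–T with squared distance 337. The circle on this segment as diameter has centre (0, 2.5) and r² = 337/4 = 84.25.
Check P: distance² to centre = 28.25 ≤ 84.25, so it lies inside.
All remaining points lie in this disk, and no smaller disk contains both endpoints, so this is the minimum enclosing circle.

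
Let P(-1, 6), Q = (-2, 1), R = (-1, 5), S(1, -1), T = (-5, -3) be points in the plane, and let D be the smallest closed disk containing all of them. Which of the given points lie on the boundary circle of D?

P, T

A smallest enclosing disk is always determined by at most three of the input points on its boundary.
The farthest pair is P–T with squared distance 97. The circle on this segment as diameter has centre (-3, 1.5) and r² = 97/4 = 24.25.
Check Q: distance² to centre = 1.25 ≤ 24.25, so it lies inside.
All remaining points lie in this disk, and no smaller disk contains both endpoints, so this is the minimum enclosing circle.
The points at distance exactly r from the centre are P, T — 2 points.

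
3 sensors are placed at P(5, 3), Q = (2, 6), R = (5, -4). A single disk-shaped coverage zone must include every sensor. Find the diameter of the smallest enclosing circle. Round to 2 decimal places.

Side lengths²: PQ² = 18, PR² = 49, QR² = 109.
Since QR² = 109 ≥ 49 + 18 = 67, the angle opposite QR is not acute, so the smallest enclosing circle has QR as diameter.
Centre = midpoint of QR = (3.5, 1), r² = 109/4 = 27.25.
Diameter = 2r = 2√(27.25) ≈ 10.44.

10.44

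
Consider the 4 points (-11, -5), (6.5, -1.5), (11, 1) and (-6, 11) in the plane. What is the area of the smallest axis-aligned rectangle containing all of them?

x ranges over [-11, 11], width 22.
y ranges over [-5, 11], height 16.
Area = 22 × 16 = 352.

352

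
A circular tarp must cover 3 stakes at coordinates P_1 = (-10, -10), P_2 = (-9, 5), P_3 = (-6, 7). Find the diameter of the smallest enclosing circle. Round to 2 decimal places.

17.46

Side lengths²: P_1P_2² = 226, P_1P_3² = 305, P_2P_3² = 13.
Since P_1P_3² = 305 ≥ 226 + 13 = 239, the angle opposite P_1P_3 is not acute, so the smallest enclosing circle has P_1P_3 as diameter.
Centre = midpoint of P_1P_3 = (-8, -1.5), r² = 305/4 = 76.25.
Diameter = 2r = 2√(76.25) ≈ 17.46.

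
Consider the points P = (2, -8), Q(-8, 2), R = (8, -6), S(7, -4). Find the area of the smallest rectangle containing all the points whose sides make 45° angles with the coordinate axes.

In coordinates u = x + y, v = x − y the rectangle is axis-aligned; the map (x,y)→(u,v) scales areas by 2.
u-values: -6, -6, 2, 3; range = 3 − (-6) = 9.
v-values: 10, -10, 14, 11; range = 14 − (-10) = 24.
Area = (9 × 24) / 2 = 108.

108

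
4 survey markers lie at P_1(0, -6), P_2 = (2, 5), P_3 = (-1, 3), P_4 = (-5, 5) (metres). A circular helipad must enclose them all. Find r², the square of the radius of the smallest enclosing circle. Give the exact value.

9125/242

By Welzl's lemma the MEC is supported by two points (diametrically opposite) or three points (on a circumcircle).
The minimum enclosing circle is determined by three boundary points: P_1, P_2, P_4.
Their circumcentre is (-1.5, -1/22) with r² = 9125/242.
The farthest remaining point P_3 is at distance² 2305/242 ≤ 9125/242.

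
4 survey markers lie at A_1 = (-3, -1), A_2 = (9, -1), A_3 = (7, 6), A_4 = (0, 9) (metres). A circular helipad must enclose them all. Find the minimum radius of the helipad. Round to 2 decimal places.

By Welzl's lemma the MEC is supported by two points (diametrically opposite) or three points (on a circumcircle).
The minimum enclosing circle is determined by three boundary points: A_1, A_2, A_4.
Their circumcentre is (3, 2.65) with r² = 49.3225.
The farthest remaining point A_3 is at distance² 27.2225 ≤ 49.3225.
r = √(49.3225) ≈ 7.02.

7.02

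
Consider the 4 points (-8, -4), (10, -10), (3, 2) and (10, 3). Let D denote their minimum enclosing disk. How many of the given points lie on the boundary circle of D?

3

The minimum enclosing circle is determined by three boundary points: (-8, -4), (10, -10), (10, 3).
Their circumcentre is (13/6, -3.5) with r² = 1865/18.
The farthest remaining point (3, 2) is at distance² 557/18 ≤ 1865/18.
The points at distance exactly r from the centre are (-8, -4), (10, -10), (10, 3) — 3 points.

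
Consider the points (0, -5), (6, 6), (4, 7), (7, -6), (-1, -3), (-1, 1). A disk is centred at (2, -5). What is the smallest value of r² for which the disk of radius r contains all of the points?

The required radius is the distance from (2, -5) to the farthest point.
Squared distances: 4, 137, 148, 26, 13, 45.
Maximum is 148, attained at (4, 7).

148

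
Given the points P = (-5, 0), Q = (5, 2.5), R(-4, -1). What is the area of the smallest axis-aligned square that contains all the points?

The bounding box has width 10 and height 3.5.
An axis-aligned square enclosing the set must have side ≥ max(width, height).
So the minimum side is max(10, 3.5) = 10.
Area = 10² = 100.

100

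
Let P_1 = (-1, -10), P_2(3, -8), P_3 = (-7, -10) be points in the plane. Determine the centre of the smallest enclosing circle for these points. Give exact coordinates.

Side lengths²: P_1P_2² = 20, P_1P_3² = 36, P_2P_3² = 104.
Since P_2P_3² = 104 ≥ 36 + 20 = 56, the angle opposite P_2P_3 is not acute, so the smallest enclosing circle has P_2P_3 as diameter.
Centre = midpoint of P_2P_3 = (-2, -9), r² = 104/4 = 26.
Centre = (-2, -9).

(-2, -9)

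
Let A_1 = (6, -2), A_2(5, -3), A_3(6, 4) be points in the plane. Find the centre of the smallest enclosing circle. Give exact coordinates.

Side lengths²: A_1A_2² = 2, A_1A_3² = 36, A_2A_3² = 50.
Since A_2A_3² = 50 ≥ 36 + 2 = 38, the angle opposite A_2A_3 is not acute, so the smallest enclosing circle has A_2A_3 as diameter.
Centre = midpoint of A_2A_3 = (5.5, 0.5), r² = 50/4 = 12.5.
Centre = (5.5, 0.5).

(5.5, 0.5)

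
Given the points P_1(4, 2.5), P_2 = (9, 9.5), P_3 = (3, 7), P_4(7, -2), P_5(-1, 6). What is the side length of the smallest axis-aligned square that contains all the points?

The bounding box has width 10 and height 11.5.
An axis-aligned square enclosing the set must have side ≥ max(width, height).
So the minimum side is max(10, 11.5) = 11.5.

11.5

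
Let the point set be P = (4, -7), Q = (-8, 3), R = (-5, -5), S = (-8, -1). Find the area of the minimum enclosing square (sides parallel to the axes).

The bounding box has width 12 and height 10.
An axis-aligned square enclosing the set must have side ≥ max(width, height).
So the minimum side is max(12, 10) = 12.
Area = 12² = 144.

144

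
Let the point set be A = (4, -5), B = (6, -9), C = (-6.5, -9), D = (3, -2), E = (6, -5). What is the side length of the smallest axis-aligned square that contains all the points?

The bounding box has width 12.5 and height 7.
An axis-aligned square enclosing the set must have side ≥ max(width, height).
So the minimum side is max(12.5, 7) = 12.5.

12.5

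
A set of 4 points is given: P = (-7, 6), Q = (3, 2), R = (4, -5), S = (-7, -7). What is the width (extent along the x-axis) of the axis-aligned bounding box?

max x = 4, min x = -7, so width = 11.

11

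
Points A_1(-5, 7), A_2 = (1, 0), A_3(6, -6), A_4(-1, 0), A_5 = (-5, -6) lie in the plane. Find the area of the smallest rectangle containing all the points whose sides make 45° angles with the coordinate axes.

In coordinates u = x + y, v = x − y the rectangle is axis-aligned; the map (x,y)→(u,v) scales areas by 2.
u-values: 2, 1, 0, -1, -11; range = 2 − (-11) = 13.
v-values: -12, 1, 12, -1, 1; range = 12 − (-12) = 24.
Area = (13 × 24) / 2 = 156.

156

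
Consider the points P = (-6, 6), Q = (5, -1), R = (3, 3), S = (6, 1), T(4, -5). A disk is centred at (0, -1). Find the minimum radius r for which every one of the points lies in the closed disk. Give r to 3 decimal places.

The required radius is the distance from (0, -1) to the farthest point.
Squared distances: 85, 25, 25, 40, 32.
Maximum is 85, attained at P.
r = √85 ≈ 9.220.

9.220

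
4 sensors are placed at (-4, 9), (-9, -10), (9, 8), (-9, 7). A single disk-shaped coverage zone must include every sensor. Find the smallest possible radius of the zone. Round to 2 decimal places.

The minimum enclosing circle of a finite set is fixed by two of the points (as a diameter) or three (as a circumcircle).
The farthest pair is (-9, -10)–(9, 8) with squared distance 648. The circle on this segment as diameter has centre (0, -1) and r² = 648/4 = 162.
Check (-4, 9): distance² to centre = 116 ≤ 162, so it lies inside.
All remaining points lie in this disk, and no smaller disk contains both endpoints, so this is the minimum enclosing circle.
r = √162 ≈ 12.73.

12.73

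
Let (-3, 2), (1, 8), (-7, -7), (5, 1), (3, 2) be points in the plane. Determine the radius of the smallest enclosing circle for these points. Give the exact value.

8.5

By Welzl's lemma the MEC is supported by two points (diametrically opposite) or three points (on a circumcircle).
The farthest pair is (1, 8)–(-7, -7) with squared distance 289. The circle on this segment as diameter has centre (-3, 0.5) and r² = 289/4 = 72.25.
Check (-3, 2): distance² to centre = 2.25 ≤ 72.25, so it lies inside.
All remaining points lie in this disk, and no smaller disk contains both endpoints, so this is the minimum enclosing circle.
r = √(72.25) = 8.5.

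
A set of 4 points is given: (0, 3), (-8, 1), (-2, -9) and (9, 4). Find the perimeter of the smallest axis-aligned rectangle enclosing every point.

Width = max x − min x = 9 − (-8) = 17.
Height = max y − min y = 4 − (-9) = 13.
Perimeter = 2(17 + 13) = 60.

60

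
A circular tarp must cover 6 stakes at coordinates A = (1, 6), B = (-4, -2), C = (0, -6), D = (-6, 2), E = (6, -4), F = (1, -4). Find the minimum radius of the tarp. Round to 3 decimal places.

6.719

A smallest enclosing disk is always determined by at most three of the input points on its boundary.
The minimum enclosing circle is determined by three boundary points: A, D, E.
Their circumcentre is (1/6, -2/3) with r² = 1625/36.
The farthest remaining point C is at distance² 1025/36 ≤ 1625/36.
r = √(1625/36) ≈ 6.719.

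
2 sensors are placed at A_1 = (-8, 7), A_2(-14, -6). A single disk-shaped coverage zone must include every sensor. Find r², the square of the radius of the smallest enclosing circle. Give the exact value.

51.25

The smallest circle enclosing two points has them as diameter endpoints.
Centre = midpoint = (-11, 0.5); r² = |A_1A_2|²/4 = 205/4 = 51.25.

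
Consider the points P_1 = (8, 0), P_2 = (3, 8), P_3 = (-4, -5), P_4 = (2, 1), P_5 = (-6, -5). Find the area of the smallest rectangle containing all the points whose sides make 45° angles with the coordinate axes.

143

In coordinates u = x + y, v = x − y the rectangle is axis-aligned; the map (x,y)→(u,v) scales areas by 2.
u-values: 8, 11, -9, 3, -11; range = 11 − (-11) = 22.
v-values: 8, -5, 1, 1, -1; range = 8 − (-5) = 13.
Area = (22 × 13) / 2 = 143.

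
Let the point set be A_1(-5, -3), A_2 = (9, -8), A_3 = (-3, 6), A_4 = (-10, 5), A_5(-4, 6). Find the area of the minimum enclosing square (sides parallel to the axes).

361

The bounding box has width 19 and height 14.
An axis-aligned square enclosing the set must have side ≥ max(width, height).
So the minimum side is max(19, 14) = 19.
Area = 19² = 361.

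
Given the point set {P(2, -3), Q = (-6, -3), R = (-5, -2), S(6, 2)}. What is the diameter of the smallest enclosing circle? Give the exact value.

A smallest enclosing disk is always determined by at most three of the input points on its boundary.
The farthest pair is Q–S with squared distance 169. The circle on this segment as diameter has centre (0, -0.5) and r² = 169/4 = 42.25.
Check P: distance² to centre = 10.25 ≤ 42.25, so it lies inside.
All remaining points lie in this disk, and no smaller disk contains both endpoints, so this is the minimum enclosing circle.
Diameter = 2r = 2√(42.25) = 13.

13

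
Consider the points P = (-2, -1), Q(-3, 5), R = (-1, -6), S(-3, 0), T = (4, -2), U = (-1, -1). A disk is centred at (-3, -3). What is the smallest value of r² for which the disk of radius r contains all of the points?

The required radius is the distance from (-3, -3) to the farthest point.
Squared distances: 5, 64, 13, 9, 50, 8.
Maximum is 64, attained at Q.

64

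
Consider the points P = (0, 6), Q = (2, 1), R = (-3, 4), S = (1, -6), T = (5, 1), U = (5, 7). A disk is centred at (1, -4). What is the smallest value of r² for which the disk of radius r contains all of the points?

The required radius is the distance from (1, -4) to the farthest point.
Squared distances: 101, 26, 80, 4, 41, 137.
Maximum is 137, attained at U.

137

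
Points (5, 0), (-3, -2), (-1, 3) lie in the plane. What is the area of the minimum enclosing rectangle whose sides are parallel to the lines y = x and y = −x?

In coordinates u = x + y, v = x − y the rectangle is axis-aligned; the map (x,y)→(u,v) scales areas by 2.
u-values: 5, -5, 2; range = 5 − (-5) = 10.
v-values: 5, -1, -4; range = 5 − (-4) = 9.
Area = (10 × 9) / 2 = 45.

45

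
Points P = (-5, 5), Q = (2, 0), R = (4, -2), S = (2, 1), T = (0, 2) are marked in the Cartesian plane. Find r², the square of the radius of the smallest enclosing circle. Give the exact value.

32.5

By Welzl's lemma the MEC is supported by two points (diametrically opposite) or three points (on a circumcircle).
The farthest pair is P–R with squared distance 130. The circle on this segment as diameter has centre (-0.5, 1.5) and r² = 130/4 = 32.5.
Check Q: distance² to centre = 8.5 ≤ 32.5, so it lies inside.
All remaining points lie in this disk, and no smaller disk contains both endpoints, so this is the minimum enclosing circle.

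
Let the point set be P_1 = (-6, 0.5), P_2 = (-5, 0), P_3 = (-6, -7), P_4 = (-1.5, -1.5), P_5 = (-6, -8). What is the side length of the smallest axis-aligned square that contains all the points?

8.5

The bounding box has width 4.5 and height 8.5.
An axis-aligned square enclosing the set must have side ≥ max(width, height).
So the minimum side is max(4.5, 8.5) = 8.5.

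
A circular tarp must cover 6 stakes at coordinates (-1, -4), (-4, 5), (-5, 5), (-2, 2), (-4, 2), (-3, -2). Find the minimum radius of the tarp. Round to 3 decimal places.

By Welzl's lemma the MEC is supported by two points (diametrically opposite) or three points (on a circumcircle).
The farthest pair is (-1, -4)–(-5, 5) with squared distance 97. The circle on this segment as diameter has centre (-3, 0.5) and r² = 97/4 = 24.25.
Check (-4, 5): distance² to centre = 21.25 ≤ 24.25, so it lies inside.
All remaining points lie in this disk, and no smaller disk contains both endpoints, so this is the minimum enclosing circle.
r = √(24.25) ≈ 4.924.

4.924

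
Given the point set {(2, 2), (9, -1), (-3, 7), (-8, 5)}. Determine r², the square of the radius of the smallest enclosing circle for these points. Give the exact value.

81.25

The minimum enclosing circle of a finite set is fixed by two of the points (as a diameter) or three (as a circumcircle).
The farthest pair is (9, -1)–(-8, 5) with squared distance 325. The circle on this segment as diameter has centre (0.5, 2) and r² = 325/4 = 81.25.
Check (2, 2): distance² to centre = 2.25 ≤ 81.25, so it lies inside.
All remaining points lie in this disk, and no smaller disk contains both endpoints, so this is the minimum enclosing circle.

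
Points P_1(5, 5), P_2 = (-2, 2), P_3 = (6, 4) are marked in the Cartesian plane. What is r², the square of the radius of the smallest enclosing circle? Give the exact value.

17

Side lengths²: P_1P_2² = 58, P_1P_3² = 2, P_2P_3² = 68.
Since P_2P_3² = 68 ≥ 58 + 2 = 60, the angle opposite P_2P_3 is not acute, so the smallest enclosing circle has P_2P_3 as diameter.
Centre = midpoint of P_2P_3 = (2, 3), r² = 68/4 = 17.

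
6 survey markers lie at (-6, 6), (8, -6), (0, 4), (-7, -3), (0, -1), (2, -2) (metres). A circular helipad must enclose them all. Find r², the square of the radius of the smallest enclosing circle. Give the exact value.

85

By Welzl's lemma the MEC is supported by two points (diametrically opposite) or three points (on a circumcircle).
The farthest pair is (-6, 6)–(8, -6) with squared distance 340. The circle on this segment as diameter has centre (1, 0) and r² = 340/4 = 85.
Check (0, 4): distance² to centre = 17 ≤ 85, so it lies inside.
All remaining points lie in this disk, and no smaller disk contains both endpoints, so this is the minimum enclosing circle.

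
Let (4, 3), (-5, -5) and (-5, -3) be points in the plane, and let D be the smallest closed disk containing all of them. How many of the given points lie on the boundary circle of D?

2

Call the three points A, B, C in the order given.
Side lengths²: AB² = 145, AC² = 117, BC² = 4.
Since AB² = 145 ≥ 117 + 4 = 121, the angle opposite AB is not acute, so the smallest enclosing circle has AB as diameter.
Centre = midpoint of AB = (-0.5, -1), r² = 145/4 = 36.25.
The points at distance exactly r from the centre are (4, 3), (-5, -5) — 2 points.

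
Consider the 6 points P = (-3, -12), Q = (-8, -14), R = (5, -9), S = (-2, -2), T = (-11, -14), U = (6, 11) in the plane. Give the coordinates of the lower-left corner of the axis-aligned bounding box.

(-11, -14)

x-range [-11, 6], y-range [-14, 11].
The lower-left corner is (-11, -14).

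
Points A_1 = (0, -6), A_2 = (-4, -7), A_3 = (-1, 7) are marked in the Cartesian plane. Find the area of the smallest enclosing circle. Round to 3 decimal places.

Side lengths²: A_1A_2² = 17, A_1A_3² = 170, A_2A_3² = 205.
Since A_2A_3² = 205 ≥ 170 + 17 = 187, the angle opposite A_2A_3 is not acute, so the smallest enclosing circle has A_2A_3 as diameter.
Centre = midpoint of A_2A_3 = (-2.5, 0), r² = 205/4 = 51.25.
Area = π·r² = π·51.25 ≈ 161.007.

161.007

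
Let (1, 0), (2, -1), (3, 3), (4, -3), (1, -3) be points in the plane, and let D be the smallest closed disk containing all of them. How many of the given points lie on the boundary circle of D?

3

The minimum enclosing circle is determined by three boundary points: (3, 3), (4, -3), (1, -3).
Their circumcentre is (2.5, -1/6) with r² = 185/18.
The farthest remaining point (1, 0) is at distance² 41/18 ≤ 185/18.
The points at distance exactly r from the centre are (3, 3), (4, -3), (1, -3) — 3 points.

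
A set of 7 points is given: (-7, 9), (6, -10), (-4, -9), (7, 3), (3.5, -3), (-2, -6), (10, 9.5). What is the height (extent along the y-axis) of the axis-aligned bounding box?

max y = 9.5, min y = -10, so height = 19.5.

19.5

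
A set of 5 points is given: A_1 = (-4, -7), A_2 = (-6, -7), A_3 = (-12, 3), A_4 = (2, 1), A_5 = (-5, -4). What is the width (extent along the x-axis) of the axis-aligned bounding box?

max x = 2, min x = -12, so width = 14.

14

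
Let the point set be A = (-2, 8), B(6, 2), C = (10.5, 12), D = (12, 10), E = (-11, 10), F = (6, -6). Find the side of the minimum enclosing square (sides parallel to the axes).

23

The bounding box has width 23 and height 18.
An axis-aligned square enclosing the set must have side ≥ max(width, height).
So the minimum side is max(23, 18) = 23.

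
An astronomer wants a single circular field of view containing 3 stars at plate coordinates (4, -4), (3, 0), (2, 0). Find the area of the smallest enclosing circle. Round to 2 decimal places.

15.71

Call the three points A, B, C in the order given.
Side lengths²: AB² = 17, AC² = 20, BC² = 1.
Since AC² = 20 ≥ 17 + 1 = 18, the angle opposite AC is not acute, so the smallest enclosing circle has AC as diameter.
Centre = midpoint of AC = (3, -2), r² = 20/4 = 5.
Area = π·r² = π·5 ≈ 15.71.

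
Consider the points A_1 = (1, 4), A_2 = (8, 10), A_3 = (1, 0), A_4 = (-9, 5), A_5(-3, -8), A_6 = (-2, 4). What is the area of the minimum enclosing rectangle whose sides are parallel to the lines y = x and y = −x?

In coordinates u = x + y, v = x − y the rectangle is axis-aligned; the map (x,y)→(u,v) scales areas by 2.
u-values: 5, 18, 1, -4, -11, 2; range = 18 − (-11) = 29.
v-values: -3, -2, 1, -14, 5, -6; range = 5 − (-14) = 19.
Area = (29 × 19) / 2 = 275.5.

275.5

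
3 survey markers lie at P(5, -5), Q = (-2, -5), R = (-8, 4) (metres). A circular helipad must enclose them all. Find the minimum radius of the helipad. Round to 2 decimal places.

Side lengths²: PQ² = 49, PR² = 250, QR² = 117.
Since PR² = 250 ≥ 117 + 49 = 166, the angle opposite PR is not acute, so the smallest enclosing circle has PR as diameter.
Centre = midpoint of PR = (-1.5, -0.5), r² = 250/4 = 62.5.
r = √(62.5) ≈ 7.91.

7.91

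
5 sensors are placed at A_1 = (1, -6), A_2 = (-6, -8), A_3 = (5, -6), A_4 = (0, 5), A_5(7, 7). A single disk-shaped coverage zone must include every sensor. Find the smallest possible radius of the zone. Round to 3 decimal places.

By Welzl's lemma the MEC is supported by two points (diametrically opposite) or three points (on a circumcircle).
The farthest pair is A_2–A_5 with squared distance 394. The circle on this segment as diameter has centre (0.5, -0.5) and r² = 394/4 = 98.5.
Check A_1: distance² to centre = 30.5 ≤ 98.5, so it lies inside.
All remaining points lie in this disk, and no smaller disk contains both endpoints, so this is the minimum enclosing circle.
r = √(98.5) ≈ 9.925.

9.925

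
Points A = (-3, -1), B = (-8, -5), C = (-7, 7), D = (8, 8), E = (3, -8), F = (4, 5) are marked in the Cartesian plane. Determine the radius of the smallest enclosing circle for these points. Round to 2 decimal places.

10.31

By Welzl's lemma the MEC is supported by two points (diametrically opposite) or three points (on a circumcircle).
The farthest pair is B–D with squared distance 425. The circle on this segment as diameter has centre (0, 1.5) and r² = 425/4 = 106.25.
Check A: distance² to centre = 15.25 ≤ 106.25, so it lies inside.
All remaining points lie in this disk, and no smaller disk contains both endpoints, so this is the minimum enclosing circle.
r = √(106.25) ≈ 10.31.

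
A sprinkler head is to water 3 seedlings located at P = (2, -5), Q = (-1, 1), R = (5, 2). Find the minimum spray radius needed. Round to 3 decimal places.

Side lengths²: PQ² = 45, PR² = 58, QR² = 37.
Since PR² = 58 < 45 + 37 = 82, the triangle is acute, so the smallest enclosing circle is the circumcircle.
Circumcentre = (63/26, -27/26), r² = 5365/338.
r = √(5365/338) ≈ 3.984.

3.984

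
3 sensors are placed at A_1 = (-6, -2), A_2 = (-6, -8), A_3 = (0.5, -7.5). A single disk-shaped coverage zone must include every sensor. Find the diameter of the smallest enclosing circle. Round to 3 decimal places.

8.540

Side lengths²: A_1A_2² = 36, A_1A_3² = 72.5, A_2A_3² = 42.5.
Since A_1A_3² = 72.5 < 42.5 + 36 = 78.5, the triangle is acute, so the smallest enclosing circle is the circumcircle.
Circumcentre = (-77/26, -5), r² = 12325/676.
Diameter = 2r = 2√(12325/676) ≈ 8.540.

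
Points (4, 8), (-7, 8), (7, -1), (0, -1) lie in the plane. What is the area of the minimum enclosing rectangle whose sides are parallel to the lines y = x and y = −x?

In coordinates u = x + y, v = x − y the rectangle is axis-aligned; the map (x,y)→(u,v) scales areas by 2.
u-values: 12, 1, 6, -1; range = 12 − (-1) = 13.
v-values: -4, -15, 8, 1; range = 8 − (-15) = 23.
Area = (13 × 23) / 2 = 149.5.

149.5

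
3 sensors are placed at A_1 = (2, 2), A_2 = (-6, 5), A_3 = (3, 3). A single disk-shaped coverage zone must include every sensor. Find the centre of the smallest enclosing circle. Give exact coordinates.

(-1.5, 4)

Side lengths²: A_1A_2² = 73, A_1A_3² = 2, A_2A_3² = 85.
Since A_2A_3² = 85 ≥ 73 + 2 = 75, the angle opposite A_2A_3 is not acute, so the smallest enclosing circle has A_2A_3 as diameter.
Centre = midpoint of A_2A_3 = (-1.5, 4), r² = 85/4 = 21.25.
Centre = (-1.5, 4).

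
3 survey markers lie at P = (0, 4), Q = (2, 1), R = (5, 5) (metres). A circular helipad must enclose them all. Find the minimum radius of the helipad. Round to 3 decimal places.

2.704

Side lengths²: PQ² = 13, PR² = 26, QR² = 25.
Since PR² = 26 < 25 + 13 = 38, the triangle is acute, so the smallest enclosing circle is the circumcircle.
Circumcentre = (91/34, 123/34), r² = 4225/578.
r = √(4225/578) ≈ 2.704.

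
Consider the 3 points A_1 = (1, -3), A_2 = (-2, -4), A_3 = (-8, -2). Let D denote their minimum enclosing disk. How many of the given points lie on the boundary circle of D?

2

Side lengths²: A_1A_2² = 10, A_1A_3² = 82, A_2A_3² = 40.
Since A_1A_3² = 82 ≥ 40 + 10 = 50, the angle opposite A_1A_3 is not acute, so the smallest enclosing circle has A_1A_3 as diameter.
Centre = midpoint of A_1A_3 = (-3.5, -2.5), r² = 82/4 = 20.5.
The points at distance exactly r from the centre are A_1, A_3 — 2 points.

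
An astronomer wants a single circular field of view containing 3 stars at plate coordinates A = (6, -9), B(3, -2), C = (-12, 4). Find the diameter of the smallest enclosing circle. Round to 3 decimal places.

22.204

Side lengths²: AB² = 58, AC² = 493, BC² = 261.
Since AC² = 493 ≥ 261 + 58 = 319, the angle opposite AC is not acute, so the smallest enclosing circle has AC as diameter.
Centre = midpoint of AC = (-3, -2.5), r² = 493/4 = 123.25.
Diameter = 2r = 2√(123.25) ≈ 22.204.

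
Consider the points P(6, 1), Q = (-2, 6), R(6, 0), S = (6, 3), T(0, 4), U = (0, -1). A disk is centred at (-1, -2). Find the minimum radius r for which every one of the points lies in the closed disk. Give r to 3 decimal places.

The required radius is the distance from (-1, -2) to the farthest point.
Squared distances: 58, 65, 53, 74, 37, 2.
Maximum is 74, attained at S.
r = √74 ≈ 8.602.

8.602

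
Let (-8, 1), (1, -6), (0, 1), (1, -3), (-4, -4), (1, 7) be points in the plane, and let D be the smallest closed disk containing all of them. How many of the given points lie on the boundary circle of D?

The minimum enclosing circle is determined by three boundary points: (-8, 1), (1, -6), (1, 7).
Their circumcentre is (-7/6, 0.5) with r² = 845/18.
The farthest remaining point (-4, -4) is at distance² 509/18 ≤ 845/18.
The points at distance exactly r from the centre are (-8, 1), (1, -6), (1, 7) — 3 points.

3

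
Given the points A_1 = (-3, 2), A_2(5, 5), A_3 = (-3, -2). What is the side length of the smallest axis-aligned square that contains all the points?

8

The bounding box has width 8 and height 7.
An axis-aligned square enclosing the set must have side ≥ max(width, height).
So the minimum side is max(8, 7) = 8.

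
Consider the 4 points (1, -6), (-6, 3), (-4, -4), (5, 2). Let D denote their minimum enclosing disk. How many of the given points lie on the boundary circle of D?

A smallest enclosing disk is always determined by at most three of the input points on its boundary.
The minimum enclosing circle is determined by three boundary points: (1, -6), (-6, 3), (5, 2).
Their circumcentre is (-17/23, -3/23) with r² = 19825/529.
The farthest remaining point (-4, -4) is at distance² 13546/529 ≤ 19825/529.
The points at distance exactly r from the centre are (1, -6), (-6, 3), (5, 2) — 3 points.

3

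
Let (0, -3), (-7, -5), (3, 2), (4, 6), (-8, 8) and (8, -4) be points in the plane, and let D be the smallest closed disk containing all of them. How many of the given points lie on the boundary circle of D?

2

The farthest pair is (-8, 8)–(8, -4) with squared distance 400. The circle on this segment as diameter has centre (0, 2) and r² = 400/4 = 100.
Check (0, -3): distance² to centre = 25 ≤ 100, so it lies inside.
All remaining points lie in this disk, and no smaller disk contains both endpoints, so this is the minimum enclosing circle.
The points at distance exactly r from the centre are (-8, 8), (8, -4) — 2 points.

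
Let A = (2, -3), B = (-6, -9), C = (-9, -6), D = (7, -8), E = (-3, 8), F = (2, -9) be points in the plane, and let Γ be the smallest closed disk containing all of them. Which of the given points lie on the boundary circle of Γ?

The minimum enclosing circle is determined by three boundary points: C, D, E.
Their circumcentre is (-18/59, -85/59) with r² = 335530/3481.
The farthest remaining point B is at distance² 311812/3481 ≤ 335530/3481.
The points at distance exactly r from the centre are C, D, E — 3 points.

C, D, E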